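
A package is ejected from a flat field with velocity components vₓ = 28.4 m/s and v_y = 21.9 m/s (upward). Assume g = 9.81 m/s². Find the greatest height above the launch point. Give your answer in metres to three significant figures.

24.4 m

At the apex v_y = 0, so H = v_y0²/(2g) = 21.90²/19.62 = 24.44 m.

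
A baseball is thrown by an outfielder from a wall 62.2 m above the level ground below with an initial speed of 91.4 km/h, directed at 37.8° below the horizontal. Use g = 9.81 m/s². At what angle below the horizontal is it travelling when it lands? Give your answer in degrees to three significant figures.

62.3°

Convert: 91.4 km/h = 91.4/3.6 = 25.39 m/s.
Components: vₓ = 25.39 cos 37.8° = 20.06 m/s, v_y0 = −15.56 m/s (downward).
The projectile lands when y = 62.2 + (−15.56) t − ½·9.81·t² = 0. Positive root: t = (−15.56 + √(15.56² + 2·9.81·62.2)) / 9.81 = (−15.56 + 38.24) / 9.81 = 2.312 s.
At impact: v_y = v_y0 − g t = −38.24 m/s; vₓ = 20.06 m/s.
Angle below horizontal: arctan(|v_y|/vₓ) = arctan(38.24/20.06) = 62.32°.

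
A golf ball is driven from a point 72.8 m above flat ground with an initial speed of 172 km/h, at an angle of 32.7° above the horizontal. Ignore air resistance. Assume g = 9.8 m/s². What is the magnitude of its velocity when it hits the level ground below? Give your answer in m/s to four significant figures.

60.91 m/s

Convert: 172 km/h = 172/3.6 = 47.78 m/s.
Resolve: vₓ = 47.78 cos 32.7° = 40.21 m/s and v_y0 = 47.78 sin 32.7° = 25.81 m/s.
With up positive and y = 0 at the ground: y(t) = 72.8 + (25.81) t − 4.900 t². Setting y = 0 and taking the positive root: t = [25.81 + √(25.81² + 2·9.80·72.8)] / 9.80 = (25.81 + 45.75) / 9.80 = 7.302 s.
Vertical velocity at impact: v_y = v_y0 − g t = 25.81 − 9.80 × 7.302 = −45.75 m/s.
Speed: |v| = √(vₓ² + v_y²) = √(40.21² + 45.75²) = 60.91 m/s.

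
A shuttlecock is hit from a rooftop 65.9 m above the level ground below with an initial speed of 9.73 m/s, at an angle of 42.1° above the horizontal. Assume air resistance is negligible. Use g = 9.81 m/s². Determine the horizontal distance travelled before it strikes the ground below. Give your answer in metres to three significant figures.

31.7 m

vₓ = 9.730 cos 42.1° = 7.219 m/s; v_y0 = 9.730 sin 42.1° = 6.523 m/s.
The projectile lands when y = 65.9 + (6.523) t − ½·9.81·t² = 0. Positive root: t = (6.523 + √(6.523² + 2·9.81·65.9)) / 9.81 = (6.523 + 36.54) / 9.81 = 4.390 s.
Horizontal distance: R = vₓ t = 7.219 × 4.390 = 31.69 m.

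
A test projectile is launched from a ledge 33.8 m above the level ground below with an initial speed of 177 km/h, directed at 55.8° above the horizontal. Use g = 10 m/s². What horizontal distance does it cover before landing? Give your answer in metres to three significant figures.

Convert: 177 km/h = 177/3.6 = 49.17 m/s.
Horizontal component vₓ = 49.17 cos 55.8° = 27.64 m/s; vertical v_y0 = 49.17 sin 55.8° = 40.66 m/s.
Vertical motion (up positive, ground at y = 0): 5.000 t² − (40.66) t − 33.8 = 0, so t = (40.66 + √(40.66² + 2·10.0·33.8)) / 10.0 = (40.66 + 48.27) / 10.0 = 8.893 s.
Horizontal distance: R = vₓ t = 27.64 × 8.893 = 245.8 m.

246 m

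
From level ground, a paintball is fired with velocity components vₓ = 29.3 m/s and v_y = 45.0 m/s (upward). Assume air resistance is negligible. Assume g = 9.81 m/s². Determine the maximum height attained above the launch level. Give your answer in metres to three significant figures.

103 m

Peak height H = v_y0² / (2g) = 2025.0 / 19.62 = 103.2 m.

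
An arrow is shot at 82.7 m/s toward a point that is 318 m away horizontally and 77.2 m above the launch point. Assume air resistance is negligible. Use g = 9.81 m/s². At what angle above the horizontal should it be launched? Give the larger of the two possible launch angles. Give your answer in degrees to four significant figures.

75.43°

Trajectory: y = x tanθ − g x² (1 + tan²θ)/(2v₀²). With x = 318, y = 77.2, v₀ = 82.7, g = 9.81:
72.52 tan²θ − 318 tanθ + (149.7) = 0.
tanθ = [318 ± √(318² − 4 × 72.52 × (149.7))] / (2 × 72.52) = (318 ± 240.2) / 145.0, giving tanθ = 0.5365 or 3.848.
θ = 28.21° or 75.43°; the larger is 75.43°.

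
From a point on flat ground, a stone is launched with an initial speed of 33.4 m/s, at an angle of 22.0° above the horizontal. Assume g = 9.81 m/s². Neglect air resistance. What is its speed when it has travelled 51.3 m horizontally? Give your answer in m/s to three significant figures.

Components: vₓ = 33.40 cos 22.0° = 30.97 m/s, v_y0 = 33.40 sin 22.0° = 12.51 m/s.
At x = 51.3 m, t = x/vₓ = 51.3/30.97 = 1.657 s.
Vertical velocity there: v_y = v_y0 − g t = 12.51 − 9.81 × 1.657 = −3.739 m/s.
Speed: √(vₓ² + v_y²) = √(30.97² + 3.739²) = 31.19 m/s.

31.2 m/s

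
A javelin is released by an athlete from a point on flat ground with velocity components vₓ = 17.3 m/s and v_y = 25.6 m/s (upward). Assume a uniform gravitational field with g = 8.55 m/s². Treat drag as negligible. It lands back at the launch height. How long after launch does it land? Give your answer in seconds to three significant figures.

Landing at launch height ⇒ T = 2 v_y0 / g = 2 × 25.60 / 8.55 = 5.988 s.

5.99 s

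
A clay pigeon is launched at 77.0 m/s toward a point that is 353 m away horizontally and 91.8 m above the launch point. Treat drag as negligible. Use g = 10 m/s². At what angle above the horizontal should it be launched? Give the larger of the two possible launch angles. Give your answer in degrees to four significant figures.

Trajectory: y = x tanθ − g x² (1 + tan²θ)/(2v₀²). With x = 353, y = 91.8, v₀ = 77.0, g = 10.0:
105.1 tan²θ − 353 tanθ + (196.9) = 0.
tanθ = [353 ± √(353² − 4 × 105.1 × (196.9))] / (2 × 105.1) = (353 ± 204.6) / 210.2, giving tanθ = 0.7062 or 2.653.
θ = 35.23° or 69.35°; the larger is 69.35°.

69.35°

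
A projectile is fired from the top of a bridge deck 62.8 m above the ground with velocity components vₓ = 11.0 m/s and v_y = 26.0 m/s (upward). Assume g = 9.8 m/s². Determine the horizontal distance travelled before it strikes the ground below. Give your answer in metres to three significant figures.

78.2 m

The projectile lands when y = 62.8 + (26.00) t − ½·9.80·t² = 0. Positive root: t = (26.00 + √(26.00² + 2·9.80·62.8)) / 9.80 = (26.00 + 43.67) / 9.80 = 7.109 s.
Horizontal distance: R = vₓ t = 11.00 × 7.109 = 78.20 m.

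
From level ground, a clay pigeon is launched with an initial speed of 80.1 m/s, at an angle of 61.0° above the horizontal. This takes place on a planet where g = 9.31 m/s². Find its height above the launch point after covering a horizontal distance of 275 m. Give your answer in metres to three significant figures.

263 m

Components: vₓ = 80.10 cos 61.0° = 38.83 m/s, v_y0 = 80.10 sin 61.0° = 70.06 m/s.
Time to reach x = 275 m: t = x/vₓ = 275/38.83 = 7.082 s.
Height: y = v_y0 t − ½ g t² = 70.06 × 7.082 − 4.655 × 7.082² = 496.1 − 233.4 = 262.7 m.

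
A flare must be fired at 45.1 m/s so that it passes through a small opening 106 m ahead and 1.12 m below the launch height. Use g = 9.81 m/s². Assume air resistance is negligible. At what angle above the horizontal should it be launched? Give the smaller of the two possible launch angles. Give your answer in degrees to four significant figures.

Trajectory: y = x tanθ − g x² (1 + tan²θ)/(2v₀²). With x = 106, y = −1.12, v₀ = 45.1, g = 9.81:
27.10 tan²θ − 106 tanθ + (25.98) = 0.
tanθ = [106 ± √(106² − 4 × 27.10 × (25.98))] / (2 × 27.10) = (106 ± 91.76) / 54.19, giving tanθ = 0.2627 or 3.649.
θ = 14.72° or 74.68°; the smaller is 14.72°.

14.72°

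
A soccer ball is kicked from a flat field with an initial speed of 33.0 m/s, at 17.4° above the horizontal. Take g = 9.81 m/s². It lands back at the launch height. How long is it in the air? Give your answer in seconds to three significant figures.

2.01 s

Components: vₓ = 33.00 cos 17.4° = 31.49 m/s, v_y0 = 33.00 sin 17.4° = 9.868 m/s.
Time of flight on level ground: T = 2 v_y0 / g = 2 × 9.868 / 9.81 = 2.012 s.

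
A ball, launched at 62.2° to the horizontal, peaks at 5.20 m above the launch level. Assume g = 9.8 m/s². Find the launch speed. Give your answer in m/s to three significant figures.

At the peak v_y = 0, so v_y0 = √(2gH) = √(2 × 9.80 × 5.20) = 10.10 m/s.
v_y0 = v₀ sin θ ⇒ v₀ = 10.10 / sin 62.2° = 11.41 m/s.

11.4 m/s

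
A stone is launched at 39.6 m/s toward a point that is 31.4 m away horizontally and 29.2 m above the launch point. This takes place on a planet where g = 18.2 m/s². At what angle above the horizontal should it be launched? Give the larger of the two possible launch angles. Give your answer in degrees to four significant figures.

75.75°

Trajectory: y = x tanθ − g x² (1 + tan²θ)/(2v₀²). With x = 31.4, y = 29.2, v₀ = 39.6, g = 18.2:
5.722 tan²θ − 31.4 tanθ + (34.92) = 0.
tanθ = [31.4 ± √(31.4² − 4 × 5.722 × (34.92))] / (2 × 5.722) = (31.4 ± 13.67) / 11.44, giving tanθ = 1.550 or 3.938.
θ = 57.17° or 75.75°; the larger is 75.75°.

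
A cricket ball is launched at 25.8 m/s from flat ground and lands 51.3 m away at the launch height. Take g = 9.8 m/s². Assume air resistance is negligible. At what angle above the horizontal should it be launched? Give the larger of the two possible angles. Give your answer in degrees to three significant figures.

Level-ground range R = v₀² sin(2θ)/g ⇒ sin(2θ) = gR/v₀² = 9.80 × 51.3 / 25.8² = 0.7553.
2θ = 49.05° or 180° − 49.05° = 131.0°, so θ = 24.52° or 65.48°.
The larger angle is 65.48°.

65.5°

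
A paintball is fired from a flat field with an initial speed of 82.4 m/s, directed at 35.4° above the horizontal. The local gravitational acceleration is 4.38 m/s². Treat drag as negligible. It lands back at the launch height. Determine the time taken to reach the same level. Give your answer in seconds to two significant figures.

22 s

Components: vₓ = 82.40 cos 35.4° = 67.17 m/s, v_y0 = 82.40 sin 35.4° = 47.73 m/s.
It returns to y = 0 when t = 2 v_y0 / g = 2(47.73)/4.38 = 21.80 s.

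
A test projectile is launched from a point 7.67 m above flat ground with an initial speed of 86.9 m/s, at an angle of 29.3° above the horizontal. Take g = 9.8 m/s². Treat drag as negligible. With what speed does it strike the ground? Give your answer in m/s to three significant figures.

87.8 m/s

Horizontal component vₓ = 86.90 cos 29.3° = 75.78 m/s; vertical v_y0 = 86.90 sin 29.3° = 42.53 m/s.
Vertical motion (up positive, ground at y = 0): 4.900 t² − (42.53) t − 7.67 = 0, so t = (42.53 + √(42.53² + 2·9.80·7.67)) / 9.80 = (42.53 + 44.26) / 9.80 = 8.856 s.
Vertical velocity at impact: v_y = v_y0 − g t = 42.53 − 9.80 × 8.856 = −44.26 m/s.
Speed: |v| = √(vₓ² + v_y²) = √(75.78² + 44.26²) = 87.76 m/s.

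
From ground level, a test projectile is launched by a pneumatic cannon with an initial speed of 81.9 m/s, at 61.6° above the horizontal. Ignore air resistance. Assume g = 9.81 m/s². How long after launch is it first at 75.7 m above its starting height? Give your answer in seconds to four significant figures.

1.139 s

Resolve: vₓ = 81.90 cos 61.6° = 38.95 m/s and v_y0 = 81.90 sin 61.6° = 72.04 m/s.
Height y(t) = 72.04 t − 4.905 t² = 75.7 gives 4.905 t² − 72.04 t + 75.7 = 0.
Quadratic formula: t = (72.04 ± √3705.0) / 9.81 = (72.04 ± 60.87) / 9.81 → t = 1.139 s or 13.55 s.
The first (ascending) time is 1.139 s.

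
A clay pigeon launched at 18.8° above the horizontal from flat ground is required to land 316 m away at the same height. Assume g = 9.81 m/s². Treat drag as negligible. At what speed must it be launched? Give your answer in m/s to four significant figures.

71.28 m/s

From R = (v₀² / g) sin 2θ: v₀ = √(gR / sin 2θ).
v₀ = √(9.81 × 316 / sin 37.60°) = √(3100 / 0.6101) = √5080.7 = 71.28 m/s.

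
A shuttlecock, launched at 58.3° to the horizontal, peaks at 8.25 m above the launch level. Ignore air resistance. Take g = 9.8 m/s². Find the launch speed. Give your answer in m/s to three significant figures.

14.9 m/s

At the peak v_y = 0, so v_y0 = √(2gH) = √(2 × 9.80 × 8.25) = 12.72 m/s.
v_y0 = v₀ sin θ ⇒ v₀ = 12.72 / sin 58.3° = 14.95 m/s.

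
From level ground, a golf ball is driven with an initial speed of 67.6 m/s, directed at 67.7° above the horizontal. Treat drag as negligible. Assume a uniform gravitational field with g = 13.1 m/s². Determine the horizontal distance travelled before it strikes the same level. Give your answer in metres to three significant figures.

245 m

Components: vₓ = 67.60 cos 67.7° = 25.65 m/s, v_y0 = 67.60 sin 67.7° = 62.54 m/s.
Time aloft: T = 2 v_y0 / g = 2 × 62.54 / 13.1 = 9.549 s.
Range: R = vₓ T = 25.65 × 9.549 = 244.9 m.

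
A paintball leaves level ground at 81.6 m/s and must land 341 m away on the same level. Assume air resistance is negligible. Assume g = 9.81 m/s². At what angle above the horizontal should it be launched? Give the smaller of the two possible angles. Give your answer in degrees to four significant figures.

15.08°

R = v₀² sin 2θ / g gives sin 2θ = gR/v₀² = 9.81·341/81.6² = 0.5024.
2θ = 30.16° or 180° − 30.16° = 149.8°, so θ = 15.08° or 74.92°.
The smaller angle is 15.08°.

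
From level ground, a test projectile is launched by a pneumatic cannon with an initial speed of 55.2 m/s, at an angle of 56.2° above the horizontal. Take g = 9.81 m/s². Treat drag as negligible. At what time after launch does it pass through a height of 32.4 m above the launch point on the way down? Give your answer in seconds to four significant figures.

8.582 s

Horizontal component vₓ = 55.20 cos 56.2° = 30.71 m/s; vertical v_y0 = 55.20 sin 56.2° = 45.87 m/s.
Require v_y0 t − ½ g t² = 32.4, i.e. 4.905 t² − 45.87 t + 32.4 = 0.
Quadratic formula: t = (45.87 ± √1468.4) / 9.81 = (45.87 ± 38.32) / 9.81 → t = 0.7697 s or 8.582 s.
The descending-branch root is 8.582 s.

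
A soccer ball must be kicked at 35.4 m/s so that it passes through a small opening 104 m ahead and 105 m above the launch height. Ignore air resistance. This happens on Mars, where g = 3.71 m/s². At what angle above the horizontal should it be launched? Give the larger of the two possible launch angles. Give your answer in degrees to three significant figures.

78.6°

Trajectory: y = x tanθ − g x² (1 + tan²θ)/(2v₀²). With x = 104, y = 105, v₀ = 35.4, g = 3.71:
16.01 tan²θ − 104 tanθ + (121.0) = 0.
tanθ = [104 ± √(104² − 4 × 16.01 × (121.0))] / (2 × 16.01) = (104 ± 55.37) / 32.02, giving tanθ = 1.519 or 4.977.
θ = 56.63° or 78.64°; the larger is 78.64°.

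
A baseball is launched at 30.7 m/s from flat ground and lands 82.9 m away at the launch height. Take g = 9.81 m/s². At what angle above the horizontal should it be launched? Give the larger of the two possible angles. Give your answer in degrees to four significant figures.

60.18°

R = v₀² sin 2θ / g gives sin 2θ = gR/v₀² = 9.81·82.9/30.7² = 0.8629.
2θ = 59.64° or 180° − 59.64° = 120.4°, so θ = 29.82° or 60.18°.
The larger angle is 60.18°.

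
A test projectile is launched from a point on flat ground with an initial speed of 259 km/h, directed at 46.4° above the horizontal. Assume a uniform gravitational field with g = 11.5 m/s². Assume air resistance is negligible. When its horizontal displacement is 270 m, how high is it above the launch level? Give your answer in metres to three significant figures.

113 m

Convert: 259 km/h = 259/3.6 = 71.94 m/s.
Resolve: vₓ = 71.94 cos 46.4° = 49.61 m/s and v_y0 = 71.94 sin 46.4° = 52.10 m/s.
At x = 270 m, t = x/vₓ = 270/49.61 = 5.442 s.
Height: y = v_y0 t − ½ g t² = 52.10 × 5.442 − 5.750 × 5.442² = 283.5 − 170.3 = 113.2 m.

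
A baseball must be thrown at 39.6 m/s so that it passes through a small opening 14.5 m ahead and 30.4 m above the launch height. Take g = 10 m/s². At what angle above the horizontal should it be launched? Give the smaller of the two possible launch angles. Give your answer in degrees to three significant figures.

67.5°

Trajectory: y = x tanθ − g x² (1 + tan²θ)/(2v₀²). With x = 14.5, y = 30.4, v₀ = 39.6, g = 10.0:
0.6704 tan²θ − 14.5 tanθ + (31.07) = 0.
tanθ = [14.5 ± √(14.5² − 4 × 0.6704 × (31.07))] / (2 × 0.6704) = (14.5 ± 11.27) / 1.341, giving tanθ = 2.412 or 19.22.
θ = 67.48° or 87.02°; the smaller is 67.48°.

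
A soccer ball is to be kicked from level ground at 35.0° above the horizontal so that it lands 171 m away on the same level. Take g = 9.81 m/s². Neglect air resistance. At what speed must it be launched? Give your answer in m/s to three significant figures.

42.3 m/s

Level-ground range: R = v₀² sin(2θ)/g, so v₀ = √(gR / sin 2θ).
v₀ = √(9.81 × 171 / sin 70.00°) = √(1678 / 0.9397) = √1785.2 = 42.25 m/s.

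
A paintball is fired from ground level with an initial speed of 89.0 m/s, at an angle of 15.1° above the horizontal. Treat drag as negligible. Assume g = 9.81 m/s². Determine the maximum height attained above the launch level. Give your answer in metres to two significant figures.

27 m

Horizontal component vₓ = 89.00 cos 15.1° = 85.93 m/s; vertical v_y0 = 89.00 sin 15.1° = 23.18 m/s.
Peak height H = v_y0² / (2g) = 537.54 / 19.62 = 27.40 m.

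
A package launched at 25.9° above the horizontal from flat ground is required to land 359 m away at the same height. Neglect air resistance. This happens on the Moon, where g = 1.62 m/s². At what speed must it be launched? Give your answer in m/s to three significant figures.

27.2 m/s

Level-ground range: R = v₀² sin(2θ)/g, so v₀ = √(gR / sin 2θ).
v₀ = √(1.62 × 359 / sin 51.80°) = √(581.6 / 0.7859) = √740.06 = 27.20 m/s.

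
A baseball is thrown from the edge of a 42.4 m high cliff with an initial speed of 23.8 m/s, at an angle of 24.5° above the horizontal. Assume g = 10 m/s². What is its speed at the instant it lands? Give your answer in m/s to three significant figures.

Resolve: vₓ = 23.80 cos 24.5° = 21.66 m/s and v_y0 = 23.80 sin 24.5° = 9.870 m/s.
Vertical motion (up positive, ground at y = 0): 5.000 t² − (9.870) t − 42.4 = 0, so t = (9.870 + √(9.870² + 2·10.0·42.4)) / 10.0 = (9.870 + 30.75) / 10.0 = 4.062 s.
Vertical velocity at impact: v_y = v_y0 − g t = 9.870 − 10.0 × 4.062 = −30.75 m/s.
Speed: |v| = √(vₓ² + v_y²) = √(21.66² + 30.75²) = 37.61 m/s.

37.6 m/s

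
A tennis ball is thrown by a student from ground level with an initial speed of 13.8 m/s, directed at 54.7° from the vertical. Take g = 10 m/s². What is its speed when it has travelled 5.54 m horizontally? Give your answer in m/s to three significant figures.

Resolve: vₓ = 13.80 sin 54.7° = 11.26 m/s and v_y0 = 13.80 cos 54.7° = 7.974 m/s.
At x = 5.54 m, t = x/vₓ = 5.54/11.26 = 0.4919 s.
Vertical velocity there: v_y = v_y0 − g t = 7.974 − 10.0 × 0.4919 = 3.056 m/s.
Speed: √(vₓ² + v_y²) = √(11.26² + 3.056²) = 11.67 m/s.

11.7 m/s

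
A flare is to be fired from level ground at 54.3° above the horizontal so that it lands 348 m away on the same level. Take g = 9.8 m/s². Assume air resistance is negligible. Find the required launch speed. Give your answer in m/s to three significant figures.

On level ground R = v₀² sin 2θ / g ⇒ v₀ = √(gR / sin 2θ).
v₀ = √(9.80 × 348 / sin 108.6°) = √(3410 / 0.9478) = √3598.3 = 59.99 m/s.

60.0 m/s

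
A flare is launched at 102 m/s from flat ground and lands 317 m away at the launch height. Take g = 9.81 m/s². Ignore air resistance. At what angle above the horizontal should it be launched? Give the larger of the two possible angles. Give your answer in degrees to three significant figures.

81.3°

R = v₀² sin 2θ / g gives sin 2θ = gR/v₀² = 9.81·317/102² = 0.2989.
2θ = 17.39° or 180° − 17.39° = 162.6°, so θ = 8.696° or 81.30°.
The larger angle is 81.30°.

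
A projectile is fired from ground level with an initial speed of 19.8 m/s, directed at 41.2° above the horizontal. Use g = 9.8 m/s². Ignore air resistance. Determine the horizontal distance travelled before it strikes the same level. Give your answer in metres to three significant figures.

vₓ = 19.80 cos 41.2° = 14.90 m/s; v_y0 = 19.80 sin 41.2° = 13.04 m/s.
Time aloft: T = 2 v_y0 / g = 2 × 13.04 / 9.80 = 2.662 s.
Horizontal distance R = vₓ T = 14.90 × 2.662 = 39.65 m.

39.7 m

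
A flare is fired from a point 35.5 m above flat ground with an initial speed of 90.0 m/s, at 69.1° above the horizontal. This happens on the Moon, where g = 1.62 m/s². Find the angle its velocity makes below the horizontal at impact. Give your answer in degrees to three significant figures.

vₓ = 90.00 cos 69.1° = 32.11 m/s; v_y0 = 90.00 sin 69.1° = 84.08 m/s.
The projectile lands when y = 35.5 + (84.08) t − ½·1.62·t² = 0. Positive root: t = (84.08 + √(84.08² + 2·1.62·35.5)) / 1.62 = (84.08 + 84.76) / 1.62 = 104.2 s.
At impact: v_y = v_y0 − g t = −84.76 m/s; vₓ = 32.11 m/s.
Angle below horizontal: arctan(|v_y|/vₓ) = arctan(84.76/32.11) = 69.25°.

69.3°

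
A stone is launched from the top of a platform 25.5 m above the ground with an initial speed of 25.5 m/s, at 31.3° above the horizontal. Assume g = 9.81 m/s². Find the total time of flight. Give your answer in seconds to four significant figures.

Components: vₓ = 25.50 cos 31.3° = 21.79 m/s, v_y0 = 25.50 sin 31.3° = 13.25 m/s.
With up positive and y = 0 at the ground: y(t) = 25.5 + (13.25) t − 4.905 t². Setting y = 0 and taking the positive root: t = [13.25 + √(13.25² + 2·9.81·25.5)] / 9.81 = (13.25 + 26.00) / 9.81 = 4.000 s.

4.000 s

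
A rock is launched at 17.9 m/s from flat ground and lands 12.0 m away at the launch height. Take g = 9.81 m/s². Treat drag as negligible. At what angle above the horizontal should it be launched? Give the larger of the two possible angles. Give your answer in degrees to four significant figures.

From R = (v₀²/g) sin 2θ: sin 2θ = 9.81 × 12.0 / 320.41 = 0.3674.
2θ = 21.56° or 180° − 21.56° = 158.4°, so θ = 10.78° or 79.22°.
The larger angle is 79.22°.

79.22°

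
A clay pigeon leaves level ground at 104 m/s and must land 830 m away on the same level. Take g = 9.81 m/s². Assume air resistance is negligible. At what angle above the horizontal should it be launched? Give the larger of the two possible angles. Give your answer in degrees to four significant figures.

65.58°

From R = (v₀²/g) sin 2θ: sin 2θ = 9.81 × 830 / 10816 = 0.7528.
2θ = 48.83° or 180° − 48.83° = 131.2°, so θ = 24.42° or 65.58°.
The larger angle is 65.58°.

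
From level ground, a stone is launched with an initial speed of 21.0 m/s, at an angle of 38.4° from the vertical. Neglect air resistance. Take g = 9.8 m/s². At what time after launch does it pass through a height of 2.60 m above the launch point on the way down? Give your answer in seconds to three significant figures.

3.19 s

Horizontal component vₓ = 21.00 sin 38.4° = 13.04 m/s; vertical v_y0 = 21.00 cos 38.4° = 16.46 m/s.
Require v_y0 t − ½ g t² = 2.60, i.e. 4.900 t² − 16.46 t + 2.60 = 0.
t = [16.46 ± √(16.46² − 2·9.80·2.60)] / 9.80 = (16.46 ± 14.83) / 9.80, so t = 0.1662 s or t = 3.192 s.
The descending-branch root is 3.192 s.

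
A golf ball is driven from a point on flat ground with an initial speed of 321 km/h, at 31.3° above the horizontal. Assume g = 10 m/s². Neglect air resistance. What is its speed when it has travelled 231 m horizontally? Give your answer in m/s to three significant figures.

Convert: 321 km/h = 321/3.6 = 89.17 m/s.
Components: vₓ = 89.17 cos 31.3° = 76.19 m/s, v_y0 = 89.17 sin 31.3° = 46.32 m/s.
x = vₓ t ⇒ t = 231/76.19 = 3.032 s.
Vertical velocity there: v_y = v_y0 − g t = 46.32 − 10.0 × 3.032 = 16.00 m/s.
Speed: √(vₓ² + v_y²) = √(76.19² + 16.00²) = 77.85 m/s.

77.9 m/s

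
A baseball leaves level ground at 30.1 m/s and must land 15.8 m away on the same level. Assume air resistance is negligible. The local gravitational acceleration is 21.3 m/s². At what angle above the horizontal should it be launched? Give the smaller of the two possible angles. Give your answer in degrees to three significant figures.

Level-ground range R = v₀² sin(2θ)/g ⇒ sin(2θ) = gR/v₀² = 21.3 × 15.8 / 30.1² = 0.3715.
2θ = 21.81° or 180° − 21.81° = 158.2°, so θ = 10.90° or 79.10°.
The smaller angle is 10.90°.

10.9°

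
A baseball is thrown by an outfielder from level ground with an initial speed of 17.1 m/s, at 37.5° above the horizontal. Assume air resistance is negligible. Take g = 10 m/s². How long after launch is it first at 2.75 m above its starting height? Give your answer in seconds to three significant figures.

Horizontal component vₓ = 17.10 cos 37.5° = 13.57 m/s; vertical v_y0 = 17.10 sin 37.5° = 10.41 m/s.
Set y = v_y0 t − ½ g t² = 2.75: 5.000 t² − 10.41 t + 2.75 = 0.
Quadratic formula: t = (10.41 ± √53.364) / 10.0 = (10.41 ± 7.305) / 10.0 → t = 0.3105 s or 1.771 s.
The first (ascending) time is 0.3105 s.

0.310 s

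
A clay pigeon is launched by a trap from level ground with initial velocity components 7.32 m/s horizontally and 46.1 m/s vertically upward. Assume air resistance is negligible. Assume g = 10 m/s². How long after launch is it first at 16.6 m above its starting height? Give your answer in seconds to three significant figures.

Set y = v_y0 t − ½ g t² = 16.6: 5.000 t² − 46.10 t + 16.6 = 0.
Quadratic formula: t = (46.10 ± √1793.2) / 10.0 = (46.10 ± 42.35) / 10.0 → t = 0.3754 s or 8.845 s.
The first (ascending) time is 0.3754 s.

0.375 s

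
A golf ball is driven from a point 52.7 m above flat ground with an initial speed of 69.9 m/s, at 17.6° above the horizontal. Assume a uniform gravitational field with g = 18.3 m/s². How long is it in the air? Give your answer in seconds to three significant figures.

3.82 s

Components: vₓ = 69.90 cos 17.6° = 66.63 m/s, v_y0 = 69.90 sin 17.6° = 21.14 m/s.
With up positive and y = 0 at the ground: y(t) = 52.7 + (21.14) t − 9.150 t². Setting y = 0 and taking the positive root: t = [21.14 + √(21.14² + 2·18.3·52.7)] / 18.3 = (21.14 + 48.74) / 18.3 = 3.818 s.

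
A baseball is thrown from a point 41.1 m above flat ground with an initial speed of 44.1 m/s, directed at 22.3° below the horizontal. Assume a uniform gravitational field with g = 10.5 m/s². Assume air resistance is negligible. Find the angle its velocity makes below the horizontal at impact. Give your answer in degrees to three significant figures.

39.6°

Components: vₓ = 44.10 cos 22.3° = 40.80 m/s, v_y0 = −16.73 m/s (downward).
The projectile lands when y = 41.1 + (−16.73) t − ½·10.5·t² = 0. Positive root: t = (−16.73 + √(16.73² + 2·10.5·41.1)) / 10.5 = (−16.73 + 33.81) / 10.5 = 1.626 s.
At impact: v_y = v_y0 − g t = −33.81 m/s; vₓ = 40.80 m/s.
Angle below horizontal: arctan(|v_y|/vₓ) = arctan(33.81/40.80) = 39.65°.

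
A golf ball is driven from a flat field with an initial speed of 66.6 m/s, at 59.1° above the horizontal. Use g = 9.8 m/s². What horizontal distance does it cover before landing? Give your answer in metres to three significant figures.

vₓ = 66.60 cos 59.1° = 34.20 m/s; v_y0 = 66.60 sin 59.1° = 57.15 m/s.
Time aloft: T = 2 v_y0 / g = 2 × 57.15 / 9.80 = 11.66 s.
Range: R = vₓ T = 34.20 × 11.66 = 398.9 m.

399 m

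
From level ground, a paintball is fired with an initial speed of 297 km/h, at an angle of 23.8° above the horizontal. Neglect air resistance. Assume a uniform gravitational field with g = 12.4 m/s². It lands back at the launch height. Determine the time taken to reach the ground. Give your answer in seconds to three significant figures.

Convert: 297 km/h = 297/3.6 = 82.50 m/s.
Resolve: vₓ = 82.50 cos 23.8° = 75.48 m/s and v_y0 = 82.50 sin 23.8° = 33.29 m/s.
Landing at launch height ⇒ T = 2 v_y0 / g = 2 × 33.29 / 12.4 = 5.370 s.

5.37 s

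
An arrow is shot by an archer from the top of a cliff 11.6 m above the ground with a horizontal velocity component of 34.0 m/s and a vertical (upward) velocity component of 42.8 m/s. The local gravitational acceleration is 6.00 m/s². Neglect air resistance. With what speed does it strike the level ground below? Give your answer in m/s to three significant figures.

55.9 m/s

The projectile lands when y = 11.6 + (42.80) t − ½·6.00·t² = 0. Positive root: t = (42.80 + √(42.80² + 2·6.00·11.6)) / 6.00 = (42.80 + 44.40) / 6.00 = 14.53 s.
Vertical velocity at impact: v_y = v_y0 − g t = 42.80 − 6.00 × 14.53 = −44.40 m/s.
Speed: |v| = √(vₓ² + v_y²) = √(34.00² + 44.40²) = 55.92 m/s.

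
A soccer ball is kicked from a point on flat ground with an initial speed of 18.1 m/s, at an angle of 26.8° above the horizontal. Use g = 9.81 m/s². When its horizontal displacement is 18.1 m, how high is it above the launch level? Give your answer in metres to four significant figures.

2.986 m

Resolve: vₓ = 18.10 cos 26.8° = 16.16 m/s and v_y0 = 18.10 sin 26.8° = 8.161 m/s.
Time to reach x = 18.1 m: t = x/vₓ = 18.1/16.16 = 1.120 s.
Height: y = v_y0 t − ½ g t² = 8.161 × 1.120 − 4.905 × 1.120² = 9.143 − 6.157 = 2.986 m.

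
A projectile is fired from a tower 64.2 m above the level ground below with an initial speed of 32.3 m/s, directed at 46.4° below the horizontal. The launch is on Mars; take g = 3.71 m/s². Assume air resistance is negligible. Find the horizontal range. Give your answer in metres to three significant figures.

51.6 m

Components: vₓ = 32.30 cos 46.4° = 22.27 m/s, v_y0 = −23.39 m/s (downward).
With up positive and y = 0 at the ground: y(t) = 64.2 + (−23.39) t − 1.855 t². Setting y = 0 and taking the positive root: t = [−23.39 + √(23.39² + 2·3.71·64.2)] / 3.71 = (−23.39 + 31.99) / 3.71 = 2.318 s.
Horizontal distance: R = vₓ t = 22.27 × 2.318 = 51.64 m.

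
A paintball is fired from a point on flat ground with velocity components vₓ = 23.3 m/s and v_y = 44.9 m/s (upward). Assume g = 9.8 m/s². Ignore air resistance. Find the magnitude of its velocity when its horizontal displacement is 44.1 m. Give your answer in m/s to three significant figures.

35.2 m/s

x = vₓ t ⇒ t = 44.1/23.30 = 1.893 s.
Vertical velocity there: v_y = v_y0 − g t = 44.90 − 9.80 × 1.893 = 26.35 m/s.
Speed: √(vₓ² + v_y²) = √(23.30² + 26.35²) = 35.18 m/s.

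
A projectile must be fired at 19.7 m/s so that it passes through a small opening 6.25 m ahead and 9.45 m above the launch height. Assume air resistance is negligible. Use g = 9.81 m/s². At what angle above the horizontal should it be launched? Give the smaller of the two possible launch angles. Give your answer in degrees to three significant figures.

61.8°

Trajectory: y = x tanθ − g x² (1 + tan²θ)/(2v₀²). With x = 6.25, y = 9.45, v₀ = 19.7, g = 9.81:
0.4937 tan²θ − 6.25 tanθ + (9.944) = 0.
tanθ = [6.25 ± √(6.25² − 4 × 0.4937 × (9.944))] / (2 × 0.4937) = (6.25 ± 4.407) / 0.9874, giving tanθ = 1.866 or 10.79.
θ = 61.81° or 84.71°; the smaller is 61.81°.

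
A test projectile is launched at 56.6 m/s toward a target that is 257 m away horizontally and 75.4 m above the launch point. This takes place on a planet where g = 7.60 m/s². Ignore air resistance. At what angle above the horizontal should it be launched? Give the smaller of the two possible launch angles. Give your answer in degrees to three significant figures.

Trajectory: y = x tanθ − g x² (1 + tan²θ)/(2v₀²). With x = 257, y = 75.4, v₀ = 56.6, g = 7.60:
78.35 tan²θ − 257 tanθ + (153.7) = 0.
tanθ = [257 ± √(257² − 4 × 78.35 × (153.7))] / (2 × 78.35) = (257 ± 133.7) / 156.7, giving tanθ = 0.7871 or 2.493.
θ = 38.21° or 68.14°; the smaller is 38.21°.

38.2°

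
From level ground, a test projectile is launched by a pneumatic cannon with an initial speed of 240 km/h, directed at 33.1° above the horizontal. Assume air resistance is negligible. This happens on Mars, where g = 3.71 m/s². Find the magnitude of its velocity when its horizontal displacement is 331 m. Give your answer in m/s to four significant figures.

57.68 m/s

Convert: 240 km/h = 240/3.6 = 66.67 m/s.
vₓ = 66.67 cos 33.1° = 55.85 m/s; v_y0 = 66.67 sin 33.1° = 36.41 m/s.
Time to reach x = 331 m: t = x/vₓ = 331/55.85 = 5.927 s.
Vertical velocity there: v_y = v_y0 − g t = 36.41 − 3.71 × 5.927 = 14.42 m/s.
Speed: √(vₓ² + v_y²) = √(55.85² + 14.42²) = 57.68 m/s.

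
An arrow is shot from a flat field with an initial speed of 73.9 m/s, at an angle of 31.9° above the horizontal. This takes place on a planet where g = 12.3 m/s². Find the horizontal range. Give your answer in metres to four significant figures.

398.4 m

Resolve: vₓ = 73.90 cos 31.9° = 62.74 m/s and v_y0 = 73.90 sin 31.9° = 39.05 m/s.
Flight time T = 2 v_y0 / g = 6.350 s.
Range: R = vₓ T = 62.74 × 6.350 = 398.4 m.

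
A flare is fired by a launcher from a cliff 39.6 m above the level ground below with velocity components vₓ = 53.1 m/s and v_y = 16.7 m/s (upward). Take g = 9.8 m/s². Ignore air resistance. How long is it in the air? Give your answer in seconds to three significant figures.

5.02 s

Vertical motion (up positive, ground at y = 0): 4.900 t² − (16.70) t − 39.6 = 0, so t = (16.70 + √(16.70² + 2·9.80·39.6)) / 9.80 = (16.70 + 32.48) / 9.80 = 5.019 s.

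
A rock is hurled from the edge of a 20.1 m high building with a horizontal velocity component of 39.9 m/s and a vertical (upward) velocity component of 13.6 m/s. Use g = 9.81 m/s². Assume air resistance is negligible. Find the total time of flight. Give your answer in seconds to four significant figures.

The projectile lands when y = 20.1 + (13.60) t − ½·9.81·t² = 0. Positive root: t = (13.60 + √(13.60² + 2·9.81·20.1)) / 9.81 = (13.60 + 24.07) / 9.81 = 3.840 s.

3.840 s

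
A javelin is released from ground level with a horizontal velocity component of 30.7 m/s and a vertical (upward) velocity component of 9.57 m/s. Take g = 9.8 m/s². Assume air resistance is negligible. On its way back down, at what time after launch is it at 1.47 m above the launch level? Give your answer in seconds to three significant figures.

1.78 s

Height y(t) = 9.570 t − 4.900 t² = 1.47 gives 4.900 t² − 9.570 t + 1.47 = 0.
t = [9.570 ± √(9.570² − 2·9.80·1.47)] / 9.80 = (9.570 ± 7.923) / 9.80, so t = 0.1681 s or t = 1.785 s.
The descending-branch root is 1.785 s.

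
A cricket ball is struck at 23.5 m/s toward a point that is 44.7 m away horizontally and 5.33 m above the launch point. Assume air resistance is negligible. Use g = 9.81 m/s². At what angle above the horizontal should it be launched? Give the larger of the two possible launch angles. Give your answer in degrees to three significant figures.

60.9°

Trajectory: y = x tanθ − g x² (1 + tan²θ)/(2v₀²). With x = 44.7, y = 5.33, v₀ = 23.5, g = 9.81:
17.75 tan²θ − 44.7 tanθ + (23.08) = 0.
tanθ = [44.7 ± √(44.7² − 4 × 17.75 × (23.08))] / (2 × 17.75) = (44.7 ± 18.97) / 35.49, giving tanθ = 0.7249 or 1.794.
θ = 35.94° or 60.86°; the larger is 60.86°.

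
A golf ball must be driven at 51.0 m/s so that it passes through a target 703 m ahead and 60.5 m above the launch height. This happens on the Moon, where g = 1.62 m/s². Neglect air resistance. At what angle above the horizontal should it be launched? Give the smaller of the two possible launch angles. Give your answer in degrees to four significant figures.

18.19°

Trajectory: y = x tanθ − g x² (1 + tan²θ)/(2v₀²). With x = 703, y = 60.5, v₀ = 51.0, g = 1.62:
153.9 tan²θ − 703 tanθ + (214.4) = 0.
tanθ = [703 ± √(703² − 4 × 153.9 × (214.4))] / (2 × 153.9) = (703 ± 601.8) / 307.8, giving tanθ = 0.3286 or 4.239.
θ = 18.19° or 76.73°; the smaller is 18.19°.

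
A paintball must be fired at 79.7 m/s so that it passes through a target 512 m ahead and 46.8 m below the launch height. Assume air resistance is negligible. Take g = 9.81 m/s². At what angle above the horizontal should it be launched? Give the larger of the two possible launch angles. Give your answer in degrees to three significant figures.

65.3°

Trajectory: y = x tanθ − g x² (1 + tan²θ)/(2v₀²). With x = 512, y = −46.8, v₀ = 79.7, g = 9.81:
202.4 tan²θ − 512 tanθ + (155.6) = 0.
tanθ = [512 ± √(512² − 4 × 202.4 × (155.6))] / (2 × 202.4) = (512 ± 369.0) / 404.8, giving tanθ = 0.3533 or 2.176.
θ = 19.46° or 65.32°; the larger is 65.32°.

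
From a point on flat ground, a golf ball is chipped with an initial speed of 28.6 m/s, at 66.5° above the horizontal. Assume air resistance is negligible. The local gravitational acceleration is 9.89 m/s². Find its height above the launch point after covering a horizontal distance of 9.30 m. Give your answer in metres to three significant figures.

vₓ = 28.60 cos 66.5° = 11.40 m/s; v_y0 = 28.60 sin 66.5° = 26.23 m/s.
Time to reach x = 9.30 m: t = x/vₓ = 9.30/11.40 = 0.8155 s.
Height: y = v_y0 t − ½ g t² = 26.23 × 0.8155 − 4.945 × 0.8155² = 21.39 − 3.289 = 18.10 m.

18.1 m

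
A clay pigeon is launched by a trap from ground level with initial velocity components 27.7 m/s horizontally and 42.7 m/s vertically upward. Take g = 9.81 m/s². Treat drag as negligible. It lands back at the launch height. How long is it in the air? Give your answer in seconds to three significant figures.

8.71 s

Landing at launch height ⇒ T = 2 v_y0 / g = 2 × 42.70 / 9.81 = 8.705 s.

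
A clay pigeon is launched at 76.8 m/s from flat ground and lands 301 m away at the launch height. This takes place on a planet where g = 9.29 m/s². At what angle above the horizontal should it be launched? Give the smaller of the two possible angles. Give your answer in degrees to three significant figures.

14.2°

Level-ground range R = v₀² sin(2θ)/g ⇒ sin(2θ) = gR/v₀² = 9.29 × 301 / 76.8² = 0.4741.
2θ = 28.30° or 180° − 28.30° = 151.7°, so θ = 14.15° or 75.85°.
The smaller angle is 14.15°.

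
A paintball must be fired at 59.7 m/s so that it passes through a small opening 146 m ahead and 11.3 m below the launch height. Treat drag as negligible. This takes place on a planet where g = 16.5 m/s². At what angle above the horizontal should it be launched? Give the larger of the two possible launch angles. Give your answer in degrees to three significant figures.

69.5°

Trajectory: y = x tanθ − g x² (1 + tan²θ)/(2v₀²). With x = 146, y = −11.3, v₀ = 59.7, g = 16.5:
49.34 tan²θ − 146 tanθ + (38.04) = 0.
tanθ = [146 ± √(146² − 4 × 49.34 × (38.04))] / (2 × 49.34) = (146 ± 117.5) / 98.68, giving tanθ = 0.2887 or 2.670.
θ = 16.11° or 69.47°; the larger is 69.47°.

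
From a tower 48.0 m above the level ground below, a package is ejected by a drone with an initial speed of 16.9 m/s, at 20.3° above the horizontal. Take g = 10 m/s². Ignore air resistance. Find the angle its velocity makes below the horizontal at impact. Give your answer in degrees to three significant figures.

63.3°

Horizontal component vₓ = 16.90 cos 20.3° = 15.85 m/s; vertical v_y0 = 16.90 sin 20.3° = 5.863 m/s.
With up positive and y = 0 at the ground: y(t) = 48.0 + (5.863) t − 5.000 t². Setting y = 0 and taking the positive root: t = [5.863 + √(5.863² + 2·10.0·48.0)] / 10.0 = (5.863 + 31.53) / 10.0 = 3.740 s.
At impact: v_y = v_y0 − g t = −31.53 m/s; vₓ = 15.85 m/s.
Angle below horizontal: arctan(|v_y|/vₓ) = arctan(31.53/15.85) = 63.31°.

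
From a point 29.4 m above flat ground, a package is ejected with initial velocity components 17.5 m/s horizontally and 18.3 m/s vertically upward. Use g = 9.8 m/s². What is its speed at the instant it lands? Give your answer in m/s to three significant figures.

34.9 m/s

Vertical motion (up positive, ground at y = 0): 4.900 t² − (18.30) t − 29.4 = 0, so t = (18.30 + √(18.30² + 2·9.80·29.4)) / 9.80 = (18.30 + 30.18) / 9.80 = 4.947 s.
Vertical velocity at impact: v_y = v_y0 − g t = 18.30 − 9.80 × 4.947 = −30.18 m/s.
Speed: |v| = √(vₓ² + v_y²) = √(17.50² + 30.18²) = 34.89 m/s.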